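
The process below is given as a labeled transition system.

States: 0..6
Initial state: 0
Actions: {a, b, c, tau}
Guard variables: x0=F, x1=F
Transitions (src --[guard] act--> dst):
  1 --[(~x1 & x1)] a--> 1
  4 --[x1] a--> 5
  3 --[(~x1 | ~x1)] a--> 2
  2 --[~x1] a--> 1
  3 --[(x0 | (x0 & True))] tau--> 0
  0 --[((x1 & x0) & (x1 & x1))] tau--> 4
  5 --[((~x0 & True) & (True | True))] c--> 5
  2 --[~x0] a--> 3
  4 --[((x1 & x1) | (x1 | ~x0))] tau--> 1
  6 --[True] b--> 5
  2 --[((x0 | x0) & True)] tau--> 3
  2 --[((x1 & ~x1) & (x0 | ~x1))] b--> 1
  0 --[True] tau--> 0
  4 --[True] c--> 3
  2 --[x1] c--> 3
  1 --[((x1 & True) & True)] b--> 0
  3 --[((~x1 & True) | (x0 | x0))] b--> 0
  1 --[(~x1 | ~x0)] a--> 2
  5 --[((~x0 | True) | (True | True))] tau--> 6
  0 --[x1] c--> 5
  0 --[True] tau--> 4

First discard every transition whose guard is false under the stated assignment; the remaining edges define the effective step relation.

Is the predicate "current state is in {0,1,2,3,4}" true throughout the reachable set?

Safe = {0,1,2,3,4}
R = {0,1,2,3,4}
  0: ✓
  1: ✓
  2: ✓
  3: ✓
  4: ✓

Answer: INVARIANT HOLDS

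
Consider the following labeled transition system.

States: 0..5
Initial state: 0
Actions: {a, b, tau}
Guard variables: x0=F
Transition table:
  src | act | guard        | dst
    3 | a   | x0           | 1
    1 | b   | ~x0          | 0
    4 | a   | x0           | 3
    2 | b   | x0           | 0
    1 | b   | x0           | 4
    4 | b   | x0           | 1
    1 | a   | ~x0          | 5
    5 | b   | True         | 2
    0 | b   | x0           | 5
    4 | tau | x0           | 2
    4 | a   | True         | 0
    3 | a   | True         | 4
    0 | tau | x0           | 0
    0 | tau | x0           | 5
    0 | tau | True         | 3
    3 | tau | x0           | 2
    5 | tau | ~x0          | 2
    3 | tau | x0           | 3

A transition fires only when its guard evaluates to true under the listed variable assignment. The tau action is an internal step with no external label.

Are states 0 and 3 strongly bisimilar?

Answer: NOT BISIMILAR

Analysis:
Bisimulation quotient by refinement:
  π0 = {{0,1,2,3,4,5}}
  π1 = {{0},{1},{2},{3,4},{5}}
  π2 = {{0},{1},{2},{3},{4},{5}}
6 equivalence class(es) (converged in 3)
[0]={0}  [3]={3}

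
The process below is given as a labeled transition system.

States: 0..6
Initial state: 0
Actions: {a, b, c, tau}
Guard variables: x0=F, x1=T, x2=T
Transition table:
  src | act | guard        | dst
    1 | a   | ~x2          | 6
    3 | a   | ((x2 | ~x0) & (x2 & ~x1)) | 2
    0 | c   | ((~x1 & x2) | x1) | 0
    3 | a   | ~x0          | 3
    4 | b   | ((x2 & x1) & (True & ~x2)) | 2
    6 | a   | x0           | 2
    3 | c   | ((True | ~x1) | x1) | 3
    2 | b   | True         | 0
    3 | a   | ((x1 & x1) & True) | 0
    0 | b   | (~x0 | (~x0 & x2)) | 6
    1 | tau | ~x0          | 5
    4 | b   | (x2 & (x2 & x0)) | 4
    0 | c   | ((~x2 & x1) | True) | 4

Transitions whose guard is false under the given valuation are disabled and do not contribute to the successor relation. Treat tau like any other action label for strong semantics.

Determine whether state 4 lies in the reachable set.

Guard filter leaves 8 enabled edge(s).
L0 = {0}
L1 = {4,6}  now seen {0,4,6}
Reachable = {0,4,6}
witness 4: c

Answer: REACHABLE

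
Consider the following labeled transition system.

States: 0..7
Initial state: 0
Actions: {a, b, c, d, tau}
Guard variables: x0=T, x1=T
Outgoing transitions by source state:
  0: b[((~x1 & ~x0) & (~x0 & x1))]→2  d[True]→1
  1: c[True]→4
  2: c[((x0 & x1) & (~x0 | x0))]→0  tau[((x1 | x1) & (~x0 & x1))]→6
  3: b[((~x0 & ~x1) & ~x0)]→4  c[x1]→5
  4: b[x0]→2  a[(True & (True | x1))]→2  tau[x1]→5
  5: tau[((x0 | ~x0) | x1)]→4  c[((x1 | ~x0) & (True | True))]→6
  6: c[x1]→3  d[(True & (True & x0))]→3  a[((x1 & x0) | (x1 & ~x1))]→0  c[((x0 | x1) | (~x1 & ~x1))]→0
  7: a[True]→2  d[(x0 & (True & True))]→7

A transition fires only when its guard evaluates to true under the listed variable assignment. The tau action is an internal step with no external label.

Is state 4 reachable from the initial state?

After dropping false guards: 15 live edges.
Layer 0: {0}
Layer 1: {1}  now seen {0,1}
Layer 2: {4}  now seen {0,1,4}
Layer 3: {2,5}  now seen {0,1,2,4,5}
Layer 4: {6}  now seen {0,1,2,4,5,6}
Layer 5: {3}  now seen {0,1,2,3,4,5,6}
R = {0,1,2,3,4,5,6}
witness 4: d·c

Answer: REACHABLE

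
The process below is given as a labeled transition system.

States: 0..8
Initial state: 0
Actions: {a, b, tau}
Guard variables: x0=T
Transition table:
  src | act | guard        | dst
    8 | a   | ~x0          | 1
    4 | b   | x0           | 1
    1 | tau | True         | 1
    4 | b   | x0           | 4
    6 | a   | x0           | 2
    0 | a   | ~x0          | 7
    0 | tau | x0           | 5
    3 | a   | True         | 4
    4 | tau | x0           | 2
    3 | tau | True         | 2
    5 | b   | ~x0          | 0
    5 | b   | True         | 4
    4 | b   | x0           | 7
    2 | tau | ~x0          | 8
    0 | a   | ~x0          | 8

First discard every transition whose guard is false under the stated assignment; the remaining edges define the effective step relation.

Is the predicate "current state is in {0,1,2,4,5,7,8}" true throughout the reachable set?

Answer: INVARIANT HOLDS

Analysis:
Inv-set: {0,1,2,4,5,7,8}
Reachable = {0,1,2,4,5,7}
  0: safe
  1: safe
  2: safe
  4: safe
  5: safe
  7: safe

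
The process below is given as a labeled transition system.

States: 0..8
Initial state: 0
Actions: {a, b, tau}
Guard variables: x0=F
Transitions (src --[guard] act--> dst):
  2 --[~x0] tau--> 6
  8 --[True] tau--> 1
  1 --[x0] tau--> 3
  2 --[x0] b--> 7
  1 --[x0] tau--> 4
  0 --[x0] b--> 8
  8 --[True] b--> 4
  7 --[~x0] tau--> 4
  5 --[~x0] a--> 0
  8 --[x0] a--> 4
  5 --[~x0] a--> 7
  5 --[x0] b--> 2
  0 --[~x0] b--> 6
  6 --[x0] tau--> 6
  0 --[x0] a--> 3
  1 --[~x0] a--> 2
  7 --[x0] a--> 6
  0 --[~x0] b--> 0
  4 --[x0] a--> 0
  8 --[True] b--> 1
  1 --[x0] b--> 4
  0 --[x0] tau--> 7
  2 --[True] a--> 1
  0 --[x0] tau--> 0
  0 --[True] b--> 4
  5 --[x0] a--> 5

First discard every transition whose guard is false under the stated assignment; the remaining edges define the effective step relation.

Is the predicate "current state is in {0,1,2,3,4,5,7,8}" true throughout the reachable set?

Inv-set: {0,1,2,3,4,5,7,8}
Reach set: {0,4,6}
  0: ✓
  4: ✓
  6: ✗ unsafe
witness against invariant: b → 6

Answer: INVARIANT VIOLATED at state 6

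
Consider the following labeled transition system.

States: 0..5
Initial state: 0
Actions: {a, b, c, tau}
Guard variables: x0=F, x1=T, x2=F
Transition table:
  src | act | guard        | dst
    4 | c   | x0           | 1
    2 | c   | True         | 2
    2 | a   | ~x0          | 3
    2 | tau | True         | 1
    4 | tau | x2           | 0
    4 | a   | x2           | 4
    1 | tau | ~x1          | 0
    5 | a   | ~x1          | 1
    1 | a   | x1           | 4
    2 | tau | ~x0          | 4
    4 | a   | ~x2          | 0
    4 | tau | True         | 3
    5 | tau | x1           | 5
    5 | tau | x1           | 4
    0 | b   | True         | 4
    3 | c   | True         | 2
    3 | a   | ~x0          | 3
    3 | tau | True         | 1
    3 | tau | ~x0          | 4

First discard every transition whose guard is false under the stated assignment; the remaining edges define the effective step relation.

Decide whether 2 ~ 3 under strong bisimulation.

Bisimulation quotient by refinement:
  π0 = {{0,1,2,3,4,5}}
  π1 = {{0},{1},{2,3},{4},{5}}
Fixed point at round 2; 5 class(es).
[2]={2,3}  [3]={2,3}

Answer: BISIMILAR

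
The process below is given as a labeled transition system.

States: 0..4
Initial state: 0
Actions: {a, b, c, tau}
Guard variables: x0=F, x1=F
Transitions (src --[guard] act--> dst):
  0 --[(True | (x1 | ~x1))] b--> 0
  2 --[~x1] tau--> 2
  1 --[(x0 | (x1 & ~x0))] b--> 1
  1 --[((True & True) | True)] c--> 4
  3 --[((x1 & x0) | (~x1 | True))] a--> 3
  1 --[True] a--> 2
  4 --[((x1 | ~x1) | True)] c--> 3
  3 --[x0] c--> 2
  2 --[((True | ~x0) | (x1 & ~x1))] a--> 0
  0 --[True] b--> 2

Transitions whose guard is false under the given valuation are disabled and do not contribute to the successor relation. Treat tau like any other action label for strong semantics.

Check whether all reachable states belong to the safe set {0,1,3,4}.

Allowed set {0,1,3,4}
R = {0,2}
  0: ✓
  2: ✗ unsafe
reach 2 via b — violates

Answer: INVARIANT VIOLATED at state 2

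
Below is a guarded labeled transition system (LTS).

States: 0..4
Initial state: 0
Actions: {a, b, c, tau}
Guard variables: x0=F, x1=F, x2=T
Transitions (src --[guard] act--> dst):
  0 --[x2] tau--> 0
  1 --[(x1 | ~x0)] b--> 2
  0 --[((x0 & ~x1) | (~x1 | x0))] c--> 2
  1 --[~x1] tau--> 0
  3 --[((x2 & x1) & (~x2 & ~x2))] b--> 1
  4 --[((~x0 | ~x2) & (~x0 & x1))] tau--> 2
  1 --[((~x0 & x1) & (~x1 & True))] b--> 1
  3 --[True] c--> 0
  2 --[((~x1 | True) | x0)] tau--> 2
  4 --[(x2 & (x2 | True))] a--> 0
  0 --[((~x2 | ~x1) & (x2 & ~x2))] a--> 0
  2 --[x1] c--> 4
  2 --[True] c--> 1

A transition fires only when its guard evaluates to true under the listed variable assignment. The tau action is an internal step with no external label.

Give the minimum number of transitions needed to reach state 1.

BFS to 1:
  L0 = {0}
  L1 = {2}
  L2 = {1}
depth(1)=2, e.g. c·c

Answer: 2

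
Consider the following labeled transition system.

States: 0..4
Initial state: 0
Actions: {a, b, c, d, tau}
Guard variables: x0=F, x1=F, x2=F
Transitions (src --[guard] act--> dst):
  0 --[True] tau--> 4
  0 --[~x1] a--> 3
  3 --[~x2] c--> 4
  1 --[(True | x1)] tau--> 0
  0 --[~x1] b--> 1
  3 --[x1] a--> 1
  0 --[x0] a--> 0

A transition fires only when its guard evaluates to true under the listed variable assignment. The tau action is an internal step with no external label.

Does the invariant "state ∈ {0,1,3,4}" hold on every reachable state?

Inv-set: {0,1,3,4}
R = {0,1,3,4}
  0: ✓
  1: ✓
  3: ✓
  4: ✓

Answer: INVARIANT HOLDS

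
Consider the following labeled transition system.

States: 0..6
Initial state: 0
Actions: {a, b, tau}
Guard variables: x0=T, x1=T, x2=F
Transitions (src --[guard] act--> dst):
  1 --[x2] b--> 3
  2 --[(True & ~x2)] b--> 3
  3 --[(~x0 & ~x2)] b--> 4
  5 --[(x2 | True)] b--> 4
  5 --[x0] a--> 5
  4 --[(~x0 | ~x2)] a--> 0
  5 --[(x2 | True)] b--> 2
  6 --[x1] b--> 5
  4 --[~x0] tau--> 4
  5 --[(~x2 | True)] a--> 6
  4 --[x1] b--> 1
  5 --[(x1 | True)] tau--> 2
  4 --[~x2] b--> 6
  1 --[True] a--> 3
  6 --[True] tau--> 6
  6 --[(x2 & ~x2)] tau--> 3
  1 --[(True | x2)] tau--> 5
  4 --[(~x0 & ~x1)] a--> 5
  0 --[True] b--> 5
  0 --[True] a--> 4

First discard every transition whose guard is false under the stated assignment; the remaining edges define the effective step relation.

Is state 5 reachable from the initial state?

15 transition(s) survive guard evaluation.
depth 0: {0}
depth 1: {4,5}  total {0,4,5}
depth 2: {1,2,6}  total {0,1,2,4,5,6}
depth 3: {3}  total {0,1,2,3,4,5,6}
Reach set: {0,1,2,3,4,5,6}
Path to 5: b

Answer: REACHABLE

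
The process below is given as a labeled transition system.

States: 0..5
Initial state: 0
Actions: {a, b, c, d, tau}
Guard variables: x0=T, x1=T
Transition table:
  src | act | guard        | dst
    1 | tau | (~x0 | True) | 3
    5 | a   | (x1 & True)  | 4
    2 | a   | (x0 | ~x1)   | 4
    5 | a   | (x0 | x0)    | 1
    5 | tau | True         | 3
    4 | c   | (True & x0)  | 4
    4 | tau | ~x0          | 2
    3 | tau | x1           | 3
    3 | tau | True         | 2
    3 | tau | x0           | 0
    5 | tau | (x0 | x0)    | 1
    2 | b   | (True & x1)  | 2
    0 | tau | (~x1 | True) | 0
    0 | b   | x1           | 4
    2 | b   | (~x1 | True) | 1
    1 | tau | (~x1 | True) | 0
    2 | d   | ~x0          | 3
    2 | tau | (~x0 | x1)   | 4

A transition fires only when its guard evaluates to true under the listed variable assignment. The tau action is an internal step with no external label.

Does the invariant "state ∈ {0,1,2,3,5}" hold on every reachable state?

Allowed set {0,1,2,3,5}
R = {0,4}
  0: ok
  4: outside
reach 4 via b — violates

Answer: INVARIANT VIOLATED at state 4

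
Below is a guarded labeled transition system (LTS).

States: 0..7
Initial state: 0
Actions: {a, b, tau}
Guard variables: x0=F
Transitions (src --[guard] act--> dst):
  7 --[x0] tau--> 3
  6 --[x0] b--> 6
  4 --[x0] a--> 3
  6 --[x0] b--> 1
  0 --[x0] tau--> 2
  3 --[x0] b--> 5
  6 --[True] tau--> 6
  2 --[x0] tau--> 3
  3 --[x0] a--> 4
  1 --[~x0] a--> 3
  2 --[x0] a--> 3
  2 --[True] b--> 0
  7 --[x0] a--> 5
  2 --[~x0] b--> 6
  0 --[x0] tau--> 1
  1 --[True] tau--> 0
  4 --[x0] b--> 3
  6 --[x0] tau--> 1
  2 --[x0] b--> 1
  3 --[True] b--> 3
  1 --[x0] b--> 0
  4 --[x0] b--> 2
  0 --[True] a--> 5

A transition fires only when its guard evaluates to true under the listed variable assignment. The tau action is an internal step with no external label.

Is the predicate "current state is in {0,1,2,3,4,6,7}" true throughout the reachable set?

Answer: INVARIANT VIOLATED at state 5

Trace:
Allowed set {0,1,2,3,4,6,7}
Reach set: {0,5}
  0: ok
  5: VIOLATES
counterexample path to 5: a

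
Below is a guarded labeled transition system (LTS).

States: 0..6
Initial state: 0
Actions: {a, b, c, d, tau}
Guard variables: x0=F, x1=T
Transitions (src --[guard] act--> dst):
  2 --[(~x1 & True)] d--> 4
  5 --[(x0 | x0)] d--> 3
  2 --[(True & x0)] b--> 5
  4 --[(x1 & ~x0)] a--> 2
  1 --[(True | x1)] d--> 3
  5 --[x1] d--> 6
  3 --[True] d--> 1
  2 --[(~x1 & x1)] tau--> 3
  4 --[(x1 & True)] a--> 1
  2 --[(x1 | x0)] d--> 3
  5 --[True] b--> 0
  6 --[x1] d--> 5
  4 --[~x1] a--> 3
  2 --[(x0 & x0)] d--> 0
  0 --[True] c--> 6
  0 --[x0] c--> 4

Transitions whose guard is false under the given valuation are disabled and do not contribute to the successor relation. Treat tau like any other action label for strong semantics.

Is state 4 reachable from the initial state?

Answer: UNREACHABLE

Working:
Guard filter leaves 9 enabled edge(s).
Layer 0: {0}
Layer 1: {6}  now seen {0,6}
Layer 2: {5}  now seen {0,5,6}
Reachable = {0,5,6}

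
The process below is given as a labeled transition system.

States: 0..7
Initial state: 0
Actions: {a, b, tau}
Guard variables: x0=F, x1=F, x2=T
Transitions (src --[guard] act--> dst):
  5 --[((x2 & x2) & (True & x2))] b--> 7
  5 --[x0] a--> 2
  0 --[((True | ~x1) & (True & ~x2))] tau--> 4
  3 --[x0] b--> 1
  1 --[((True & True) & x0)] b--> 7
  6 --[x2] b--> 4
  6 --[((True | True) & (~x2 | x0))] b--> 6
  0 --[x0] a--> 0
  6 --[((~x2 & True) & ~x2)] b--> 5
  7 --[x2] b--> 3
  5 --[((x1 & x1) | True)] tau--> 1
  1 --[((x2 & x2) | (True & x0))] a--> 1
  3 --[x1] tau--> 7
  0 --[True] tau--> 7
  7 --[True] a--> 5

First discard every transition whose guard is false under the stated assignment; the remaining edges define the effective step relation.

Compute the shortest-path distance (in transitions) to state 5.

BFS to 5:
  Layer 0: {0}
  Layer 1: {7}
  Layer 2: {3,5}
first hit 5 at d=2 via tau·a

Answer: 2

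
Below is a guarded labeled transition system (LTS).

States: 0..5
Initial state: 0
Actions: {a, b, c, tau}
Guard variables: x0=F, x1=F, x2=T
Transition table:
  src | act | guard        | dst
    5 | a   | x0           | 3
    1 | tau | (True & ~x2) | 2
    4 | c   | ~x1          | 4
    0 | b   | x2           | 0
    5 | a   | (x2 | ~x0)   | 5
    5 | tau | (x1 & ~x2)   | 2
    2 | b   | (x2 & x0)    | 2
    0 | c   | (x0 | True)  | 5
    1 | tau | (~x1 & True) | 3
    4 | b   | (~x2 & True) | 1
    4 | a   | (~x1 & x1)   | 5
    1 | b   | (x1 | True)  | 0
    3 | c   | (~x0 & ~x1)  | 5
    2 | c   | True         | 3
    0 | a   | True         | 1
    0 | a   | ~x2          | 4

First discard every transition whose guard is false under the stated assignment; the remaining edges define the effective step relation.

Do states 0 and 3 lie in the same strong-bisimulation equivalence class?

Answer: NOT BISIMILAR

Analysis:
Compute ~ classes (split until stable):
  round 0: {{0,1,2,3,4,5}}
  round 1: {{0},{1},{2,3,4},{5}}
  round 2: {{0},{1},{2,4},{3},{5}}
  round 3: {{0},{1},{2},{3},{4},{5}}
6 equivalence class(es) (converged in 4)
class of 0: {0}; class of 3: {3}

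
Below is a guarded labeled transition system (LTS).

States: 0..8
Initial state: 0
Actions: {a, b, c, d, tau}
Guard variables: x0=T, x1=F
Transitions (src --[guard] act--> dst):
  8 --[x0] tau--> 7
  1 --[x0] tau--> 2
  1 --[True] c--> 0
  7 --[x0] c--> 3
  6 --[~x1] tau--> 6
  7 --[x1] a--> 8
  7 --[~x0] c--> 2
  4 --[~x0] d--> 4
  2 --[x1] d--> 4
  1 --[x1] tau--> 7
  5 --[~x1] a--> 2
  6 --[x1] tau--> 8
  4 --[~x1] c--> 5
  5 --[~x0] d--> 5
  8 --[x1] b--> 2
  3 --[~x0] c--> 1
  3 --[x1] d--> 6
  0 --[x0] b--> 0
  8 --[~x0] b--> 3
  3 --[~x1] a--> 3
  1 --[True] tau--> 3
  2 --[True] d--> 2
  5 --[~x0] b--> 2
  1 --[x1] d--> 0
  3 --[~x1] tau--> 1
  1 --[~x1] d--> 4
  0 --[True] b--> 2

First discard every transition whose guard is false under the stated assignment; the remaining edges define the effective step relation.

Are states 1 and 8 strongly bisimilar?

Compute ~ classes (split until stable):
  round 0: {{0,1,2,3,4,5,6,7,8}}
  round 1: {{0},{1},{2},{3},{4,7},{5},{6,8}}
  round 2: {{0},{1},{2},{3},{4},{5},{6},{7},{8}}
9 equivalence class(es) (converged in 3)
[1]={1}  [8]={8}

Answer: NOT BISIMILAR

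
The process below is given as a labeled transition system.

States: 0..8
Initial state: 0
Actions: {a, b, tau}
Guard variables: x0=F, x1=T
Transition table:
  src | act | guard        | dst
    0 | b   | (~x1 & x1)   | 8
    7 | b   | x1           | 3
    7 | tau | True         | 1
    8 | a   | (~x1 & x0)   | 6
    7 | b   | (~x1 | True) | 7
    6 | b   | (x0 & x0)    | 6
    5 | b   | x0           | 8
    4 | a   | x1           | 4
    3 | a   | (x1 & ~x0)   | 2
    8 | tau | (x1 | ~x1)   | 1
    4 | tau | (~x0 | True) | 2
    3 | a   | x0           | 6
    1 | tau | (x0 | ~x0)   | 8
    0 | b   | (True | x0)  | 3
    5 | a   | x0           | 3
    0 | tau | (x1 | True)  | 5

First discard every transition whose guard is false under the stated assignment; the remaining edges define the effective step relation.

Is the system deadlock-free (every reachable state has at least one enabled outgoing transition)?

Answer: DEADLOCK at state 2

Analysis:
Reach set: {0,2,3,5}
  0: b→3  tau→5  [2 exit(s)]
  2: ∅  [deadlock]
  3: a→2  [1 exit(s)]
  5: ∅  [deadlock]
Path to 2: b·a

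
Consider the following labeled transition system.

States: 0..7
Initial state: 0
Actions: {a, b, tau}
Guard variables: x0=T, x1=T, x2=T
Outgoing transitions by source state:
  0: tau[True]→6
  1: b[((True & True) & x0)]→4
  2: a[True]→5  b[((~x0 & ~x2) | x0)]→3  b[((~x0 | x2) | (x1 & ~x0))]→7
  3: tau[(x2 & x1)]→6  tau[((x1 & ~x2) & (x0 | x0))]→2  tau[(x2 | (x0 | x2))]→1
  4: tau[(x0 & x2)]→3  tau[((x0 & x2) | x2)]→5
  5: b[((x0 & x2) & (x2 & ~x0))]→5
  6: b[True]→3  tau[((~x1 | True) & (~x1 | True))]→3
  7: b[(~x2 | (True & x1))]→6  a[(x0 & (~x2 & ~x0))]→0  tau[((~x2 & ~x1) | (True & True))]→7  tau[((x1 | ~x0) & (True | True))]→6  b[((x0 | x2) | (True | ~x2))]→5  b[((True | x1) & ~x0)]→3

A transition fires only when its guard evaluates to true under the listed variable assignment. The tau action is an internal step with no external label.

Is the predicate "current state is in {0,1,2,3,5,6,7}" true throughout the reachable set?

Answer: INVARIANT VIOLATED at state 4

Working:
Allowed set {0,1,2,3,5,6,7}
Reach set: {0,1,3,4,5,6}
  0: ok
  1: ok
  3: ok
  4: VIOLATES
  5: ok
  6: ok
witness against invariant: tau·b·tau·b → 4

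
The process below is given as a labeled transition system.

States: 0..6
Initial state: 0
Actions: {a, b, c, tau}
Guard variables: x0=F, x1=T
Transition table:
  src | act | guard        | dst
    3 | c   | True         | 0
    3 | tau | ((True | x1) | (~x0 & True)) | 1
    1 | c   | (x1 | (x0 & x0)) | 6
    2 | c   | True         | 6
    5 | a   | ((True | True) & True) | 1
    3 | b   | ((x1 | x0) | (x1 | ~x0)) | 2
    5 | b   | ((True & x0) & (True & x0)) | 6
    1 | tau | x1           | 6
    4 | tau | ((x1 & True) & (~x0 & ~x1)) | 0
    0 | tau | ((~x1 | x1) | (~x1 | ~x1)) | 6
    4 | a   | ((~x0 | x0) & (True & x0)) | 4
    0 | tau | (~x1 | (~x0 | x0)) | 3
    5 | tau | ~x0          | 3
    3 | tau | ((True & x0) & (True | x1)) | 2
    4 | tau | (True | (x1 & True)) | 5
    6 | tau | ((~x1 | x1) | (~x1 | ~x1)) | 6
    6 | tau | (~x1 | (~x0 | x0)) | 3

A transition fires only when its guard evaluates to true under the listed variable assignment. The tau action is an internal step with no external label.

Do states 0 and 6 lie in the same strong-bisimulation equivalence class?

Bisimulation quotient by refinement:
  P[0] = {{0,1,2,3,4,5,6}}
  P[1] = {{0,4,6},{1},{2},{3},{5}}
  P[2] = {{0,6},{1},{2},{3},{4},{5}}
stable after 3 split(s): 6 block(s)
[0]={0,6}  [6]={0,6}

Answer: BISIMILAR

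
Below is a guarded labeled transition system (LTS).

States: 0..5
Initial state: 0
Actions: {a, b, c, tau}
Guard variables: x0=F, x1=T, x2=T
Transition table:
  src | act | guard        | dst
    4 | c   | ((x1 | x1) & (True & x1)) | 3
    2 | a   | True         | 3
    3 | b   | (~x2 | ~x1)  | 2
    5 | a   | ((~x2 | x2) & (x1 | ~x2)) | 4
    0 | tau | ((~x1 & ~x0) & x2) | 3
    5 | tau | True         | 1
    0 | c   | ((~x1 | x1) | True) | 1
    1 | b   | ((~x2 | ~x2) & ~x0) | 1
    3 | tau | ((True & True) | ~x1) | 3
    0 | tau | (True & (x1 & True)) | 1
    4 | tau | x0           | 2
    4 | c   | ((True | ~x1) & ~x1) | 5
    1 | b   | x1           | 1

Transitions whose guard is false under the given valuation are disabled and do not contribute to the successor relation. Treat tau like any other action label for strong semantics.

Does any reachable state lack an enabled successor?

Answer: DEADLOCK-FREE

Trace:
Reach set: {0,1}
  0: c→1  tau→1  [2 exit(s)]
  1: b→1  [1 exit(s)]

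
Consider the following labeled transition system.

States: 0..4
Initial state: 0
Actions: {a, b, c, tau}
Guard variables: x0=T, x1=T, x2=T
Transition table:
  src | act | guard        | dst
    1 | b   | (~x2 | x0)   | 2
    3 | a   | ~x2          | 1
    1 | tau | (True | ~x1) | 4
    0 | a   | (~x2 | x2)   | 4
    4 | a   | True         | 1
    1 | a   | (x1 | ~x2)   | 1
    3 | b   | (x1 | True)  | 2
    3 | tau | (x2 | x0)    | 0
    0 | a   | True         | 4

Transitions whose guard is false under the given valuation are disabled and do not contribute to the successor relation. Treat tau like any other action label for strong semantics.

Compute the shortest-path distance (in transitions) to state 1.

BFS to 1:
  Layer 0: {0}
  Layer 1: {4}
  Layer 2: {1}
depth(1)=2, e.g. a·a

Answer: 2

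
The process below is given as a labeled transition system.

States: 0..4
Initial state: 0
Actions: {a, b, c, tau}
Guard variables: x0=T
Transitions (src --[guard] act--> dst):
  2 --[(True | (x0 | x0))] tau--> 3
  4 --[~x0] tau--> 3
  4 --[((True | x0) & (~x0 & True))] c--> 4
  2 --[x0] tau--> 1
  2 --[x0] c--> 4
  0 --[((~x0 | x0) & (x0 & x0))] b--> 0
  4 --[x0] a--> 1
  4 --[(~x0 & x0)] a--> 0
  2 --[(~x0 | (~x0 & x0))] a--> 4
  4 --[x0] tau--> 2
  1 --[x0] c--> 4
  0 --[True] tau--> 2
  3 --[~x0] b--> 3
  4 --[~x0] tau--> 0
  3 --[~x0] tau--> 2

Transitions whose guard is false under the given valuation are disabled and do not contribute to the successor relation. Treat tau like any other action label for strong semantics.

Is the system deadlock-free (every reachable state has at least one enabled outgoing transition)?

Answer: DEADLOCK at state 3

Trace:
R = {0,1,2,3,4}
  0: b→0  tau→2  [2 out]
  1: c→4  [1 out]
  2: c→4  tau→1  tau→3  [3 out]
  3: ∅  [no exit]
  4: a→1  tau→2  [2 out]
trace reaching 3: tau·tau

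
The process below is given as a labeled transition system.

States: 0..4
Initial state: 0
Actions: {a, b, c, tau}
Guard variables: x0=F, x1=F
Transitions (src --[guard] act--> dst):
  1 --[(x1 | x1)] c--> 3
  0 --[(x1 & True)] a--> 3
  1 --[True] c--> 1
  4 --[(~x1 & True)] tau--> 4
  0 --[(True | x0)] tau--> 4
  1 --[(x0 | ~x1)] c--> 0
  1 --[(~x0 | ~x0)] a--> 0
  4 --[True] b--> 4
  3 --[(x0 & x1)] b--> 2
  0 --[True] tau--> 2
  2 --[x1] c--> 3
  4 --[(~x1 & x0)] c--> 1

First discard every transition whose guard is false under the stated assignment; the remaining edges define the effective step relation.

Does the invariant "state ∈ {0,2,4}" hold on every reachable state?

Answer: INVARIANT HOLDS

Working:
Inv-set: {0,2,4}
Reachable = {0,2,4}
  0: ✓
  2: ✓
  4: ✓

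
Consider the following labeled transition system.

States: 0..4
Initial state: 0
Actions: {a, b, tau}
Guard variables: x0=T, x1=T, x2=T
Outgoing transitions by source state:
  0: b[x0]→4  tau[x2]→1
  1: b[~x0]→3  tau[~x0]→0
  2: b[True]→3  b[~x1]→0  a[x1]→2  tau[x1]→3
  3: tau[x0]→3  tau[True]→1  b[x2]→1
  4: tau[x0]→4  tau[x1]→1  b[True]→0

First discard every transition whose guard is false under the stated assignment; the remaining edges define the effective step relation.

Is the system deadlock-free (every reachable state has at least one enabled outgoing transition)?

Answer: DEADLOCK at state 1

Working:
Reach set: {0,1,4}
  0: b→4  tau→1  [deg 2]
  1: ∅  [no exit]
  4: b→0  tau→1  tau→4  [deg 3]
trace reaching 1: tau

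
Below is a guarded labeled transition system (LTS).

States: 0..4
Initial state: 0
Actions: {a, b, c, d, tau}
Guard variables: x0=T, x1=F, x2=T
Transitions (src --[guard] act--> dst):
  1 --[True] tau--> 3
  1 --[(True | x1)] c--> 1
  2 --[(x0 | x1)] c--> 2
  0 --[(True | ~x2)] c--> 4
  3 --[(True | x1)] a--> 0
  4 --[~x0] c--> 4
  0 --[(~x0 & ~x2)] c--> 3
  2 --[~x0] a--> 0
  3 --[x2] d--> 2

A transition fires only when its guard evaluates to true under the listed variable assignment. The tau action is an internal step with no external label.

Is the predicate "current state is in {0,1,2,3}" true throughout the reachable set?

Answer: INVARIANT VIOLATED at state 4

Analysis:
Allowed set {0,1,2,3}
Reachable = {0,4}
  0: ok
  4: VIOLATES
reach 4 via c — violates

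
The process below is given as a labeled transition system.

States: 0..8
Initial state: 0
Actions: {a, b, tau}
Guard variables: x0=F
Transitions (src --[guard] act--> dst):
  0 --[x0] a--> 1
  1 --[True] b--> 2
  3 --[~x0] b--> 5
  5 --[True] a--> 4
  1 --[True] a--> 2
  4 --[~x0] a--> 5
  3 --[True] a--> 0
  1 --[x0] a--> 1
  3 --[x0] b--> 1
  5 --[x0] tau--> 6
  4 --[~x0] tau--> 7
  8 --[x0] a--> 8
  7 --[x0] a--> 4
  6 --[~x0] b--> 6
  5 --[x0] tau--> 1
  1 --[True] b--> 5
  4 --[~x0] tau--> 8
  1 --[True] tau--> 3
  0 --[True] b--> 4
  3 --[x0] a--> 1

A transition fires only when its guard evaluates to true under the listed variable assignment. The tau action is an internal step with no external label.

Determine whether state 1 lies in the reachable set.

Guard filter leaves 12 enabled edge(s).
depth 0: {0}
depth 1: {4}  cumulative {0,4}
depth 2: {5,7,8}  cumulative {0,4,5,7,8}
R = {0,4,5,7,8}

Answer: UNREACHABLE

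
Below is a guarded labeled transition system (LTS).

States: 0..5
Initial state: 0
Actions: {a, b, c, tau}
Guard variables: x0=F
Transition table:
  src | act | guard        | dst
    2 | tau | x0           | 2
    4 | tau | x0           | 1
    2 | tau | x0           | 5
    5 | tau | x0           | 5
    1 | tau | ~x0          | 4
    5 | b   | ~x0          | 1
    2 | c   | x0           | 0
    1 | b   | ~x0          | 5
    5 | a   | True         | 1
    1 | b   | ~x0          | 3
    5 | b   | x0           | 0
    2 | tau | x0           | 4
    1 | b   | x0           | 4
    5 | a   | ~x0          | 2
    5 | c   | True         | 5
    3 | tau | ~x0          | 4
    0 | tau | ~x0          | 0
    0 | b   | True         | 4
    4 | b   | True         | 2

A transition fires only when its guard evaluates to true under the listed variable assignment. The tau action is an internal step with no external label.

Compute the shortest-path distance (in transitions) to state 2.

Answer: 2

Trace:
BFS to 2:
  depth 0: {0}
  depth 1: {4}
  depth 2: {2}
2 enters at depth 2; path b·b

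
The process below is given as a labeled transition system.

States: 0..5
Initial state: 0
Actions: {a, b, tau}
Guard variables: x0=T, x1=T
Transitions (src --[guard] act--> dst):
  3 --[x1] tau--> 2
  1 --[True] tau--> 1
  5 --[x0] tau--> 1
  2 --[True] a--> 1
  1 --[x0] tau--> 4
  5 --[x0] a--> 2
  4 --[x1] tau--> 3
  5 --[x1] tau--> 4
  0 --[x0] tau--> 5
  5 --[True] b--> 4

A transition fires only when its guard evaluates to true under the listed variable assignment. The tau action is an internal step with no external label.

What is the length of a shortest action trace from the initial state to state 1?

Answer: 2

Working:
Layered search for 1:
  Layer 0: {0}
  Layer 1: {5}
  Layer 2: {1,2,4}
1 enters at depth 2; path tau·tau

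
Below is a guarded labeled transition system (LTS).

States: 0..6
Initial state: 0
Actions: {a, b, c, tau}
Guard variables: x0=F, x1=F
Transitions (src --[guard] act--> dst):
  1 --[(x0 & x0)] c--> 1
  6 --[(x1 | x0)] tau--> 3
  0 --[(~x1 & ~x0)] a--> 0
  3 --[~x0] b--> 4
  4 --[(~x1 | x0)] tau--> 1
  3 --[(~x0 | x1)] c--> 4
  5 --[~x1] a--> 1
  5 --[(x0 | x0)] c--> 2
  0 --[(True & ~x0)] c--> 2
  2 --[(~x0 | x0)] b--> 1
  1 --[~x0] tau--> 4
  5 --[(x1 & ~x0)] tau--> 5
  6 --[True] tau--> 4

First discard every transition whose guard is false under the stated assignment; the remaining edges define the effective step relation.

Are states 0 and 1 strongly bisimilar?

Compute ~ classes (split until stable):
  round 0: {{0,1,2,3,4,5,6}}
  round 1: {{0},{1,4,6},{2},{3},{5}}
Fixed point at round 2; 5 class(es).
0∈{0}, 1∈{1,4,6}

Answer: NOT BISIMILAR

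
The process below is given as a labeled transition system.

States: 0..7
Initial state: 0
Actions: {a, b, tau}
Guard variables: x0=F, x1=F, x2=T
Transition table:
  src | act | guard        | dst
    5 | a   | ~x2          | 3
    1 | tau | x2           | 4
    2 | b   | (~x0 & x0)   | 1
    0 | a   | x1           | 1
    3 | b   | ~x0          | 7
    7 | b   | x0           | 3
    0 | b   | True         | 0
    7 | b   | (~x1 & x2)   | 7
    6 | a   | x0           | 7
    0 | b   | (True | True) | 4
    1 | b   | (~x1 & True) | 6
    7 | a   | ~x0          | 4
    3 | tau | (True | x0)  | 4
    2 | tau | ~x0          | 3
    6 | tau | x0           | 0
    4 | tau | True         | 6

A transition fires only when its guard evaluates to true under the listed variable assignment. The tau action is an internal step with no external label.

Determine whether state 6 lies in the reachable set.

Answer: REACHABLE

Working:
After dropping false guards: 10 live edges.
depth 0: {0}
depth 1: {4}  total {0,4}
depth 2: {6}  total {0,4,6}
Reach set: {0,4,6}
Path to 6: b·tau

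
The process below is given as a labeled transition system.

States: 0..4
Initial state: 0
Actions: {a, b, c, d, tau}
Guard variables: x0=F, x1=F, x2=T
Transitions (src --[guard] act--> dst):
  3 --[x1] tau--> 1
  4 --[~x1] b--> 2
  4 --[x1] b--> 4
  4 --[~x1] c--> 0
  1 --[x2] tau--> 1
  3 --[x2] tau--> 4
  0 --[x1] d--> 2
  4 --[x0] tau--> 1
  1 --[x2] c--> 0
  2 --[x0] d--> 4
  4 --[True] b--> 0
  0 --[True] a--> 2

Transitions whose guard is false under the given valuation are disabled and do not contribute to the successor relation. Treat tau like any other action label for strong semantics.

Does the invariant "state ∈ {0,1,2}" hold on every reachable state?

Answer: INVARIANT HOLDS

Analysis:
Inv-set: {0,1,2}
Reach set: {0,2}
  0: safe
  2: safe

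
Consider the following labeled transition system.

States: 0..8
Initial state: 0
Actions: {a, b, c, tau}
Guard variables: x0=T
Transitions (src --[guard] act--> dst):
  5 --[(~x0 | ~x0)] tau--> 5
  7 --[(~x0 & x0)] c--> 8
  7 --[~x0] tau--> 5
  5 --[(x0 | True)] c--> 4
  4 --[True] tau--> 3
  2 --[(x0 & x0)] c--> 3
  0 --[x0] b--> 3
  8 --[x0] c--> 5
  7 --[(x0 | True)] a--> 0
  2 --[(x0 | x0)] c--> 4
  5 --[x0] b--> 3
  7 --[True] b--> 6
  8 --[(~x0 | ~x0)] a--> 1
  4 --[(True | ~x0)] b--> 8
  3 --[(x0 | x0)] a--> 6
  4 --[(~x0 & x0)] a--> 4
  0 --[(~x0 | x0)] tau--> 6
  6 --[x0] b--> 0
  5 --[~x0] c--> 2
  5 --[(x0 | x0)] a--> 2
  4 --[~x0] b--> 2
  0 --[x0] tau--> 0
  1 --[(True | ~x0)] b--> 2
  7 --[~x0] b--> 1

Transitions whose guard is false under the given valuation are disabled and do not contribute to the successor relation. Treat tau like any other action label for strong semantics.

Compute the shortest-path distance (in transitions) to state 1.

Answer: UNREACHABLE

Working:
BFS to 1:
  L0 = {0}
  L1 = {3,6}
1 never appears.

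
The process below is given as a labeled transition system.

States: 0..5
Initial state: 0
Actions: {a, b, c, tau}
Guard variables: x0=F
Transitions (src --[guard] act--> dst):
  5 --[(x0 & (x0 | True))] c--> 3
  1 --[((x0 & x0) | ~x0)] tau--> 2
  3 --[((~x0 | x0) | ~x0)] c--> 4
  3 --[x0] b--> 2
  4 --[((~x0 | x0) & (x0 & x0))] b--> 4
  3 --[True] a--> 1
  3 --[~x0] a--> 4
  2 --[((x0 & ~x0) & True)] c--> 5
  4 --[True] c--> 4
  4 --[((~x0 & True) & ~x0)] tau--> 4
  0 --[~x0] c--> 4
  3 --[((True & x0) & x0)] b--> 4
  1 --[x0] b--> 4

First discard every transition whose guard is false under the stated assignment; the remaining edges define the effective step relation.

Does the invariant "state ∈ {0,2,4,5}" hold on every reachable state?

Answer: INVARIANT HOLDS

Trace:
Safe = {0,2,4,5}
R = {0,4}
  0: ok
  4: ok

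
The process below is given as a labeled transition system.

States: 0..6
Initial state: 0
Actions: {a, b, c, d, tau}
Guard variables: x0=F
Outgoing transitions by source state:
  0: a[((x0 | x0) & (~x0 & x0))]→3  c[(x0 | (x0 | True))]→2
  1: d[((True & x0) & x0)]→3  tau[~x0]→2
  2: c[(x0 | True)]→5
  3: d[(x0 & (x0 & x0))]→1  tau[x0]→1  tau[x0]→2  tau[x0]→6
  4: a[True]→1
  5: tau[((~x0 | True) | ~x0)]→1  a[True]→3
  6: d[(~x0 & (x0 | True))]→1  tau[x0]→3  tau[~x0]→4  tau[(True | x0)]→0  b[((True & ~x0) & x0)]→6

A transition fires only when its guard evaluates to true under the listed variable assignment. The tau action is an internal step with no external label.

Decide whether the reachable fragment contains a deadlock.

Answer: DEADLOCK at state 3

Working:
Reachable = {0,1,2,3,5}
  0: c→2  [deg 1]
  1: tau→2  [deg 1]
  2: c→5  [deg 1]
  3: ∅  [no exit]
  5: a→3  tau→1  [deg 2]
trace reaching 3: c·c·a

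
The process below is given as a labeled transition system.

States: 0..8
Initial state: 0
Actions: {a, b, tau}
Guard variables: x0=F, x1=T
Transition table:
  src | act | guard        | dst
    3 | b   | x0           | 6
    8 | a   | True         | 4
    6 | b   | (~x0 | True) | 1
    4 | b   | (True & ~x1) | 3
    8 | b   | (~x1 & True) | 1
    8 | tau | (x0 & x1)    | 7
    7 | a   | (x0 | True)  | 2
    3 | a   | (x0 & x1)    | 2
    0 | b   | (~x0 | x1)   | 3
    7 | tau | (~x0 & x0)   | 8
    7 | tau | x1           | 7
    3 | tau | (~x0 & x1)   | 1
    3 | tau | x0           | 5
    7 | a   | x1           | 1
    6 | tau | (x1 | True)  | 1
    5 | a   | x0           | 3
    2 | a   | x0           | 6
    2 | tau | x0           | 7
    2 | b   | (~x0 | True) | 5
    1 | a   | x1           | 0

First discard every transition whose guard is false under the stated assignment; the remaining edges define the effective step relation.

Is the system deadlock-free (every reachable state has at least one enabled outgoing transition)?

R = {0,1,3}
  0: b→3  [deg 1]
  1: a→0  [deg 1]
  3: tau→1  [deg 1]

Answer: DEADLOCK-FREE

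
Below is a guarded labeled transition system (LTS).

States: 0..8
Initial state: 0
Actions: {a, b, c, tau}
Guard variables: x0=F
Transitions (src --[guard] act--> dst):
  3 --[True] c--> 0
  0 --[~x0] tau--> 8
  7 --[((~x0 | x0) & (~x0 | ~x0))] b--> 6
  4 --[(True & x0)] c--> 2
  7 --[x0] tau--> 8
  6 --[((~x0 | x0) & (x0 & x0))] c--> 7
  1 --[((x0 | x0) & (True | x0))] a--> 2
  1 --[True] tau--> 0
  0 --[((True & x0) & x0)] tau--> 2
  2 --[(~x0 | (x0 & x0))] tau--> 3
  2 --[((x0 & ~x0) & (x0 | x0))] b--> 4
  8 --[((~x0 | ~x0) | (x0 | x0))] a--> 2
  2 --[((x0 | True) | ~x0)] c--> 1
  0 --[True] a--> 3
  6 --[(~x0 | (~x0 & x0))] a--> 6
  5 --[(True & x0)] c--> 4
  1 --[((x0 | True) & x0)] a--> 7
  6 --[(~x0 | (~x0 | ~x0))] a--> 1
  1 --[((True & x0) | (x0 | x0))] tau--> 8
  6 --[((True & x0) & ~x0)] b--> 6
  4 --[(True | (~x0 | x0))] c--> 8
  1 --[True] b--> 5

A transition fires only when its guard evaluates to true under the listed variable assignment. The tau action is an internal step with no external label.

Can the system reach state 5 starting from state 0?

Guard filter leaves 12 enabled edge(s).
Layer 0: {0}
Layer 1: {3,8}  total {0,3,8}
Layer 2: {2}  total {0,2,3,8}
Layer 3: {1}  total {0,1,2,3,8}
Layer 4: {5}  total {0,1,2,3,5,8}
R = {0,1,2,3,5,8}
trace reaching 5: tau·a·c·b

Answer: REACHABLE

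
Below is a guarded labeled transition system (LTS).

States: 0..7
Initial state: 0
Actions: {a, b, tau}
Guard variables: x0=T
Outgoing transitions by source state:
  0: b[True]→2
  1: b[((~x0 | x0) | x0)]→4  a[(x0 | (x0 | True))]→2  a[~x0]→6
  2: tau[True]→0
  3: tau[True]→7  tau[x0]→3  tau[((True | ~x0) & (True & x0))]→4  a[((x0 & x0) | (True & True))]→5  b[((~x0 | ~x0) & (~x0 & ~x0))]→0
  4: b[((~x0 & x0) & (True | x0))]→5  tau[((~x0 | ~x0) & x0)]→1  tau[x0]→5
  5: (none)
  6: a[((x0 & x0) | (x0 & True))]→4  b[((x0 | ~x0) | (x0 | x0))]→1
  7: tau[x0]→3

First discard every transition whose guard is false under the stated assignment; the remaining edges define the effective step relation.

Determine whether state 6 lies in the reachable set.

After dropping false guards: 12 live edges.
depth 0: {0}
depth 1: {2}  now seen {0,2}
R = {0,2}

Answer: UNREACHABLE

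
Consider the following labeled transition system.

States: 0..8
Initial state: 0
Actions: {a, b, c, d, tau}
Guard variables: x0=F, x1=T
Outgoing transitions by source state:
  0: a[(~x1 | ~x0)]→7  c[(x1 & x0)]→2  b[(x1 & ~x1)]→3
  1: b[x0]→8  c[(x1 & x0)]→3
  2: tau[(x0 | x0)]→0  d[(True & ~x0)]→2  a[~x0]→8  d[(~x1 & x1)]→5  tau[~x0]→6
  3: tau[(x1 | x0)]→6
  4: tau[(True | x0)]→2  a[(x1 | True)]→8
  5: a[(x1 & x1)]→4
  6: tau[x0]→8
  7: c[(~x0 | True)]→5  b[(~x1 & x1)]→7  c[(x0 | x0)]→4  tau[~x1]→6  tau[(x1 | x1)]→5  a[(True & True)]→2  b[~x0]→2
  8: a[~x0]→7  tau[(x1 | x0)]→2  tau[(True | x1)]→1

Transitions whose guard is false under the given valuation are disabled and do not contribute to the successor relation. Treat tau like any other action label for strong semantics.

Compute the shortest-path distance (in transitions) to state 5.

Layered search for 5:
  depth 0: {0}
  depth 1: {7}
  depth 2: {2,5}
depth(5)=2, e.g. a·c

Answer: 2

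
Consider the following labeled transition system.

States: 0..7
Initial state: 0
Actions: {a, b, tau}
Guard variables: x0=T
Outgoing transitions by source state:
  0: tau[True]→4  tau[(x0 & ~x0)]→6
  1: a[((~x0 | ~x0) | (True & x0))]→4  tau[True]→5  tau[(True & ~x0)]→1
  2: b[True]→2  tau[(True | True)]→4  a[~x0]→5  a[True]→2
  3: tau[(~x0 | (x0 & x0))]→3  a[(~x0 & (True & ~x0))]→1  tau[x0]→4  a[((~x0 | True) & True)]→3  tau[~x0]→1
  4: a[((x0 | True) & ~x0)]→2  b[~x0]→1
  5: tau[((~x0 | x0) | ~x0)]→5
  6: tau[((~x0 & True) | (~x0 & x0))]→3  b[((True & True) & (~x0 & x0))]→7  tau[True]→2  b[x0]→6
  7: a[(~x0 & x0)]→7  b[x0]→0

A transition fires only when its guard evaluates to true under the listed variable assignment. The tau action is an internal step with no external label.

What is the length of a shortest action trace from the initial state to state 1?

Answer: UNREACHABLE

Analysis:
Breadth-first toward 1:
  depth 0: {0}
  depth 1: {4}
1 never appears.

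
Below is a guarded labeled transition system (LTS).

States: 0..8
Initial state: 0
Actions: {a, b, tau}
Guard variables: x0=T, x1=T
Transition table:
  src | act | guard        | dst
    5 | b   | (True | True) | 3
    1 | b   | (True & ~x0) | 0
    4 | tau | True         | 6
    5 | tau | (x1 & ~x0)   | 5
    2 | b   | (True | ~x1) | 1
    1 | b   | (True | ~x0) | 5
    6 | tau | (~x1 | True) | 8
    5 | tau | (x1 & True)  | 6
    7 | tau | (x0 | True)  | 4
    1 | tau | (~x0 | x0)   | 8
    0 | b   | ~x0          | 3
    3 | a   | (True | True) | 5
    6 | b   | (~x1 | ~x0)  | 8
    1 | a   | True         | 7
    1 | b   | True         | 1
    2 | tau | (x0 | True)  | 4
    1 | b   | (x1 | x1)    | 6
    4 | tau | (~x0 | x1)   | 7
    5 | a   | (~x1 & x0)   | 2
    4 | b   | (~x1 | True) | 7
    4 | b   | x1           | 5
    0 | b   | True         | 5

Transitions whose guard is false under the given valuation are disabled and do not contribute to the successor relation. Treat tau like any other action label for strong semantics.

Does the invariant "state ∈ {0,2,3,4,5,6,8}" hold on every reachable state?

Safe = {0,2,3,4,5,6,8}
Reachable = {0,3,5,6,8}
  0: safe
  3: safe
  5: safe
  6: safe
  8: safe

Answer: INVARIANT HOLDS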